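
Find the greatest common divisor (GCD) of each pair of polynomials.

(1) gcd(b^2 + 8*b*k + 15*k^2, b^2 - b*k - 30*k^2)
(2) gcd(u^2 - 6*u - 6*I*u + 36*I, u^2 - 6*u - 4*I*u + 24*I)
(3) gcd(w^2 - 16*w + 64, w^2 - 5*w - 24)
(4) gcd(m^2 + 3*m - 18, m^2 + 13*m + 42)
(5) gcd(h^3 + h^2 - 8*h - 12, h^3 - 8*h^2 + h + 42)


(1) = b + 5*k
(2) = u - 6
(3) = w - 8
(4) = m + 6
(5) = gcd((h - 3)*(h + 2)^2, (h - 7)*(h - 3)*(h + 2)) = h^2 - h - 6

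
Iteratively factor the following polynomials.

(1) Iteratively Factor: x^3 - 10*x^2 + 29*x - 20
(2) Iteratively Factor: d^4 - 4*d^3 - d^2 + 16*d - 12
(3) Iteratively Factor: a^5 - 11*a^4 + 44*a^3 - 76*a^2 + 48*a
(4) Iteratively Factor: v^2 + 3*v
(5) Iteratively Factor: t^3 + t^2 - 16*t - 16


(1) = (x - 5)*(x^2 - 5*x + 4) = (x - 5)*(x - 1)*(x - 4)
(2) = (d - 3)*(d^3 - d^2 - 4*d + 4) = (d - 3)*(d + 2)*(d^2 - 3*d + 2) = (d - 3)*(d - 2)*(d + 2)*(d - 1)
(3) = (a)*(a^4 - 11*a^3 + 44*a^2 - 76*a + 48) = a*(a - 2)*(a^3 - 9*a^2 + 26*a - 24) = a*(a - 2)^2*(a^2 - 7*a + 12) = a*(a - 4)*(a - 2)^2*(a - 3)
(4) = (v)*(v + 3)
(5) = (t + 1)*(t^2 - 16) = (t - 4)*(t + 1)*(t + 4)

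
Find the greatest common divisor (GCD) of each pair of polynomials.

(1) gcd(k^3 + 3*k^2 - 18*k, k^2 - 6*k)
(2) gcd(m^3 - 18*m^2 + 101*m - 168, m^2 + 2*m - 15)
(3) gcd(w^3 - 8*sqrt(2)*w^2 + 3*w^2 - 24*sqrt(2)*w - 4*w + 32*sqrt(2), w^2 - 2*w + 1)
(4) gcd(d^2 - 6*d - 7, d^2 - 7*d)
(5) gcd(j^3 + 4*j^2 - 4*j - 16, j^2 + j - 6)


(1) = k
(2) = gcd((m - 8)*(m - 7)*(m - 3), (m - 3)*(m + 5)) = m - 3
(3) = w - 1
(4) = d - 7
(5) = gcd((j - 2)*(j + 2)*(j + 4), (j - 2)*(j + 3)) = j - 2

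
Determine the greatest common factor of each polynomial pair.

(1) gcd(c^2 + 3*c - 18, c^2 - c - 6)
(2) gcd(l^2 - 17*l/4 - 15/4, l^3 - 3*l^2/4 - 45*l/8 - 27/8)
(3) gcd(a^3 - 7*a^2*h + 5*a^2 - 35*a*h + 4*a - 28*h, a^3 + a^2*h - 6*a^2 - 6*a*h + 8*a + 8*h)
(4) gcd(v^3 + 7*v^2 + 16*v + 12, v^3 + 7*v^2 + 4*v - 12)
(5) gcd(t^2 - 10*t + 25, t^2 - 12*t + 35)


(1) = c - 3
(2) = l + 3/4
(3) = gcd((a + 1)*(a + 4)*(a - 7*h), (a - 4)*(a - 2)*(a + h)) = 1
(4) = gcd((v + 2)^2*(v + 3), (v - 1)*(v + 2)*(v + 6)) = v + 2
(5) = t - 5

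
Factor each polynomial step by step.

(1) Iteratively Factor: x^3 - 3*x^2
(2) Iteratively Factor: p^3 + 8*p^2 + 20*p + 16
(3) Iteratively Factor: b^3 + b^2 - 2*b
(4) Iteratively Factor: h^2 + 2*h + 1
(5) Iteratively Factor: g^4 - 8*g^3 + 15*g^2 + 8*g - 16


(1) = (x)*(x^2 - 3*x) = x*(x - 3)*(x)
(2) = (p + 4)*(p^2 + 4*p + 4) = (p + 2)*(p + 4)*(p + 2)
(3) = (b - 1)*(b^2 + 2*b) = (b - 1)*(b + 2)*(b)
(4) = (h + 1)*(h + 1)
(5) = (g + 1)*(g^3 - 9*g^2 + 24*g - 16) = (g - 4)*(g + 1)*(g^2 - 5*g + 4) = (g - 4)^2*(g + 1)*(g - 1)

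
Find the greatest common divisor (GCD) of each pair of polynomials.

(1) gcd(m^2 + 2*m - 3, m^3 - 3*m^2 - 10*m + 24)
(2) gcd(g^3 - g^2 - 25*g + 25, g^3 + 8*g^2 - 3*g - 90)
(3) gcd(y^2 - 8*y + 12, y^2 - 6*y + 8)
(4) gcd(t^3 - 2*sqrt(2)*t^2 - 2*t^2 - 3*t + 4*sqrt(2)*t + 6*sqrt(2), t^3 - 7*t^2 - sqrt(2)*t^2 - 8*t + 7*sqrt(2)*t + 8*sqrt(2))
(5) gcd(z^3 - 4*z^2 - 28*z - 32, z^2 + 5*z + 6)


(1) = m + 3
(2) = g + 5
(3) = y - 2
(4) = t + 1
(5) = gcd((z - 8)*(z + 2)^2, (z + 2)*(z + 3)) = z + 2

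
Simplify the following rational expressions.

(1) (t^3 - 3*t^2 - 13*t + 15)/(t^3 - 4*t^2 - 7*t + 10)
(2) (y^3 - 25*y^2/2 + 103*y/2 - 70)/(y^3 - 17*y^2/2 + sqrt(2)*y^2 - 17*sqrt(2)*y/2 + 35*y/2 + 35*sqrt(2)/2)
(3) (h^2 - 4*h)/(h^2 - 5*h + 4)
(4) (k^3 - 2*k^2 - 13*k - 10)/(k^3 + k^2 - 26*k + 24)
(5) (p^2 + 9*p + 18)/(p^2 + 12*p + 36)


(1) = (t + 3)/(t + 2)
(2) = (4*y - 16)/(4*y + 4*sqrt(2))
(3) = h/(h - 1)
(4) = (k^3 - 2*k^2 - 13*k - 10)/(k^3 + k^2 - 26*k + 24)
(5) = (p + 3)/(p + 6)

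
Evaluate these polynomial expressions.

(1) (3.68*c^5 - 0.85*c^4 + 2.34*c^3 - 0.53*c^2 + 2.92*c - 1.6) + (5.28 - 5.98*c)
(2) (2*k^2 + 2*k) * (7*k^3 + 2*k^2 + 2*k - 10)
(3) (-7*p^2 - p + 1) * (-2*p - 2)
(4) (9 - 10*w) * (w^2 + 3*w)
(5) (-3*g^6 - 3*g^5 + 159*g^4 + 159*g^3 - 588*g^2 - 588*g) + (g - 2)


(1) = 3.68*c^5 - 0.85*c^4 + 2.34*c^3 - 0.53*c^2 - 3.06*c + 3.68
(2) = 14*k^5 + 18*k^4 + 8*k^3 - 16*k^2 - 20*k
(3) = 14*p^3 + 16*p^2 - 2
(4) = -10*w^3 - 21*w^2 + 27*w
(5) = -3*g^6 - 3*g^5 + 159*g^4 + 159*g^3 - 588*g^2 - 587*g - 2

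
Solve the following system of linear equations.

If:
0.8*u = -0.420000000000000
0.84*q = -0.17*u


Then:
q = 0.11
u = -0.52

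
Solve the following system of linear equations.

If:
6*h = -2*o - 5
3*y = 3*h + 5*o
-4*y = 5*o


Then:
h = -175/186
o = 10/31
y = -25/62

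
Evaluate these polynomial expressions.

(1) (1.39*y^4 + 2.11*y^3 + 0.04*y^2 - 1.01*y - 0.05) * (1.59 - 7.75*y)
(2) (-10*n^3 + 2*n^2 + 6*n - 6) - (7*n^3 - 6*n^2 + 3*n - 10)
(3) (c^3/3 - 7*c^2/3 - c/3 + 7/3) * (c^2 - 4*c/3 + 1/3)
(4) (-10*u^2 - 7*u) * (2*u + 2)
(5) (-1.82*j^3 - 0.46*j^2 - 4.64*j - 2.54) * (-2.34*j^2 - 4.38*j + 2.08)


(1) = -10.7725*y^5 - 14.1424*y^4 + 3.0449*y^3 + 7.8911*y^2 - 1.2184*y - 0.0795
(2) = -17*n^3 + 8*n^2 + 3*n + 4
(3) = c^5/3 - 25*c^4/9 + 26*c^3/9 + 2*c^2 - 29*c/9 + 7/9
(4) = -20*u^3 - 34*u^2 - 14*u
(5) = 4.2588*j^5 + 9.048*j^4 + 9.0868*j^3 + 25.31*j^2 + 1.474*j - 5.2832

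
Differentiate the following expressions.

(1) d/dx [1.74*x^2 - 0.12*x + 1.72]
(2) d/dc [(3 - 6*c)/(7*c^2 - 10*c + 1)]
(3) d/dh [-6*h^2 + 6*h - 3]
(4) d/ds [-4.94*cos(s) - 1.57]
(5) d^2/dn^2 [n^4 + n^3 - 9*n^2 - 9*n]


(1) = 3.48*x - 0.12
(2) = 6*(7*c^2 - 7*c + 4)/(49*c^4 - 140*c^3 + 114*c^2 - 20*c + 1)
(3) = 6 - 12*h
(4) = 4.94*sin(s)
(5) = 12*n^2 + 6*n - 18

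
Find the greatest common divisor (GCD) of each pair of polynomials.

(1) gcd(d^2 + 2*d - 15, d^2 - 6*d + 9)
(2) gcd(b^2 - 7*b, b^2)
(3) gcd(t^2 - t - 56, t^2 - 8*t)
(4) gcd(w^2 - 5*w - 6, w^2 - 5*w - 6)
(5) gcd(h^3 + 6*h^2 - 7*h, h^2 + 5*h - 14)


(1) = d - 3
(2) = b
(3) = t - 8
(4) = gcd((w - 6)*(w + 1), (w - 6)*(w + 1)) = w^2 - 5*w - 6
(5) = h + 7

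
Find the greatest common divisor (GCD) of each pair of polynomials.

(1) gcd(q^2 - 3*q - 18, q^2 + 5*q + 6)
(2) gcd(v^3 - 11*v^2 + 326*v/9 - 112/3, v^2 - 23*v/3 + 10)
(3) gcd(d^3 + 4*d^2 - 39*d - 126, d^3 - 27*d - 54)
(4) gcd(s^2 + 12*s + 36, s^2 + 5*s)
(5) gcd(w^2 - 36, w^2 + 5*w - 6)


(1) = gcd((q - 6)*(q + 3), (q + 2)*(q + 3)) = q + 3
(2) = v - 6
(3) = d^2 - 3*d - 18
(4) = gcd((s + 6)^2, s*(s + 5)) = 1
(5) = gcd((w - 6)*(w + 6), (w - 1)*(w + 6)) = w + 6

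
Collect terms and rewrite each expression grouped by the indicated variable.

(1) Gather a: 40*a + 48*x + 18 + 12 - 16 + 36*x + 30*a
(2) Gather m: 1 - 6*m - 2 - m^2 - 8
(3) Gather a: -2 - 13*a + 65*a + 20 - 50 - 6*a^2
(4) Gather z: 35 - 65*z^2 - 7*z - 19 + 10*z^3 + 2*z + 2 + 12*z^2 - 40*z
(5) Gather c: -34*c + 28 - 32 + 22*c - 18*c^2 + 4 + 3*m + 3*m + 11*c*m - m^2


(1) = 70*a + 84*x + 14
(2) = -m^2 - 6*m - 9
(3) = -6*a^2 + 52*a - 32
(4) = 10*z^3 - 53*z^2 - 45*z + 18
(5) = -18*c^2 + c*(11*m - 12) - m^2 + 6*m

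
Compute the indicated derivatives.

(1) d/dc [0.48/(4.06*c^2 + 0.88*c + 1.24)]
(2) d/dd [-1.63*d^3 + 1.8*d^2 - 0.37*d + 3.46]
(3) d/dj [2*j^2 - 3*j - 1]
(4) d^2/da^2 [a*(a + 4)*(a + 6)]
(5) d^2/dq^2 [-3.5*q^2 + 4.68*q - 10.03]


(1) = (-3.8976*c - 0.4224)/(4.06*c^2 + 0.88*c + 1.24)^2
(2) = -4.89*d^2 + 3.6*d - 0.37
(3) = 4*j - 3
(4) = 6*a + 20
(5) = -7.00000000000000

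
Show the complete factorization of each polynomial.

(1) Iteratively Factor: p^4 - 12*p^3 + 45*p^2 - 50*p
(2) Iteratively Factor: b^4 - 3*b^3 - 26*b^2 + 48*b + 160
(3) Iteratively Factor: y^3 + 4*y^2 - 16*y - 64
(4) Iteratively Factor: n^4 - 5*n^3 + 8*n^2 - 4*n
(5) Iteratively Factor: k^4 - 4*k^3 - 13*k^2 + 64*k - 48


(1) = (p - 5)*(p^3 - 7*p^2 + 10*p) = (p - 5)^2*(p^2 - 2*p) = p*(p - 5)^2*(p - 2)
(2) = (b + 4)*(b^3 - 7*b^2 + 2*b + 40) = (b + 2)*(b + 4)*(b^2 - 9*b + 20) = (b - 4)*(b + 2)*(b + 4)*(b - 5)
(3) = (y + 4)*(y^2 - 16) = (y - 4)*(y + 4)*(y + 4)
(4) = (n - 2)*(n^3 - 3*n^2 + 2*n) = (n - 2)^2*(n^2 - n) = (n - 2)^2*(n - 1)*(n)
(5) = (k - 1)*(k^3 - 3*k^2 - 16*k + 48) = (k - 3)*(k - 1)*(k^2 - 16) = (k - 3)*(k - 1)*(k + 4)*(k - 4)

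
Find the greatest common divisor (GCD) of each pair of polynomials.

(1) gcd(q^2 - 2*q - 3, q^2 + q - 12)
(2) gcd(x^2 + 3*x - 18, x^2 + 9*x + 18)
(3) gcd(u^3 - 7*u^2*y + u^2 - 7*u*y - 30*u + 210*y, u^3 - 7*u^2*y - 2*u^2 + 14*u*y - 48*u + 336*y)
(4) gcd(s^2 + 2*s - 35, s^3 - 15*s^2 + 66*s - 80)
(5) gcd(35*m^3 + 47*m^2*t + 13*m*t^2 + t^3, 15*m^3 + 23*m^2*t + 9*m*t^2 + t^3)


(1) = q - 3
(2) = gcd((x - 3)*(x + 6), (x + 3)*(x + 6)) = x + 6
(3) = -u^2 + 7*u*y - 6*u + 42*y
(4) = gcd((s - 5)*(s + 7), (s - 8)*(s - 5)*(s - 2)) = s - 5
(5) = 5*m^2 + 6*m*t + t^2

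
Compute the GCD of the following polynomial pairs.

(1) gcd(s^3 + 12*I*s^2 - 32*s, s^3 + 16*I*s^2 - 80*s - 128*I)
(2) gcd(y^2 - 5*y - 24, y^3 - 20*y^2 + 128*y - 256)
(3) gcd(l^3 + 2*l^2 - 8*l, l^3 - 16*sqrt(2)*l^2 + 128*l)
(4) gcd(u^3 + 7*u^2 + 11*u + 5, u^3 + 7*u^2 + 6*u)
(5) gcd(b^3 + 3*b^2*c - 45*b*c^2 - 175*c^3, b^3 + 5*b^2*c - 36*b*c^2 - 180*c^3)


(1) = s^2 + 12*I*s - 32
(2) = gcd((y - 8)*(y + 3), (y - 8)^2*(y - 4)) = y - 8
(3) = l
(4) = gcd((u + 1)^2*(u + 5), u*(u + 1)*(u + 6)) = u + 1
(5) = b + 5*c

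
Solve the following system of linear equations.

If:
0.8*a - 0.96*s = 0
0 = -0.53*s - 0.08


Then:
a = -0.18
s = -0.15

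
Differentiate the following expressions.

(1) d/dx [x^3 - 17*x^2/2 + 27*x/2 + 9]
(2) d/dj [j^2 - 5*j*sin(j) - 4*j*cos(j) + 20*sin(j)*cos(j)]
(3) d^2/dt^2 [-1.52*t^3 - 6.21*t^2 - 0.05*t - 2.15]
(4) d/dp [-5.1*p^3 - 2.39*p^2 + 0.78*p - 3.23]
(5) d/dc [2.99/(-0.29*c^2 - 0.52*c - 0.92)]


(1) = 3*x^2 - 17*x + 27/2
(2) = 4*j*sin(j) - 5*j*cos(j) + 2*j - 5*sin(j) - 4*cos(j) + 20*cos(2*j)
(3) = -9.12*t - 12.42
(4) = -15.3*p^2 - 4.78*p + 0.78
(5) = (1.7342*c + 1.5548)/(0.29*c^2 + 0.52*c + 0.92)^2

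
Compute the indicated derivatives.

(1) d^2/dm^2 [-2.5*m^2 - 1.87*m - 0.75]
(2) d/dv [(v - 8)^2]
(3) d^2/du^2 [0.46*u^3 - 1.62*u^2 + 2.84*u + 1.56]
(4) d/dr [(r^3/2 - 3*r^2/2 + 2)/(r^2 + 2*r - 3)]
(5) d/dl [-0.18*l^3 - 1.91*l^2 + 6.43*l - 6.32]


(1) = -5.00000000000000
(2) = 2*v - 16
(3) = 2.76*u - 3.24
(4) = (r^4 + 4*r^3 - 15*r^2 + 10*r - 8)/(2*(r^4 + 4*r^3 - 2*r^2 - 12*r + 9))
(5) = -0.54*l^2 - 3.82*l + 6.43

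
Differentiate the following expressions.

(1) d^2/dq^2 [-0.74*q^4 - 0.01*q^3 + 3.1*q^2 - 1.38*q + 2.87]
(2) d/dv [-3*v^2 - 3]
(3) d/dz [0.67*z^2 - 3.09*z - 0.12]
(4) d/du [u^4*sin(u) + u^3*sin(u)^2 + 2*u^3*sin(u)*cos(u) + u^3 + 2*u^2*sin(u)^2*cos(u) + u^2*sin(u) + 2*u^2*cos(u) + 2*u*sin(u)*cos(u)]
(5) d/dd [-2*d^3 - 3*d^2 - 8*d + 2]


(1) = -8.88*q^2 - 0.06*q + 6.2
(2) = -6*v
(3) = 1.34*z - 3.09
(4) = u^4*cos(u) + 4*u^3*sin(u) + u^3*sin(2*u) + 2*u^3*cos(2*u) - 5*u^2*sin(u)/2 + 3*u^2*sin(2*u) + 3*u^2*sin(3*u)/2 + u^2*cos(u) - 3*u^2*cos(2*u)/2 + 9*u^2/2 + 2*u*sin(u) + 5*u*cos(u) + 2*u*cos(2*u) - u*cos(3*u) + sin(2*u)
(5) = -6*d^2 - 6*d - 8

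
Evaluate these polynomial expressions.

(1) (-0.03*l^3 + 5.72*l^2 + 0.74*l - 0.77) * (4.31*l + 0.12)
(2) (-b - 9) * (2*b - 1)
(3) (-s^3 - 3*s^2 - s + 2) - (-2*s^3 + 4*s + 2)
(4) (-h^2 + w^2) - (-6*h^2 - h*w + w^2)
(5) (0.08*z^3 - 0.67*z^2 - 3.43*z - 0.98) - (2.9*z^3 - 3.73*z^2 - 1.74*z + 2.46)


(1) = -0.1293*l^4 + 24.6496*l^3 + 3.8758*l^2 - 3.2299*l - 0.0924
(2) = -2*b^2 - 17*b + 9
(3) = s^3 - 3*s^2 - 5*s
(4) = 5*h^2 + h*w
(5) = -2.82*z^3 + 3.06*z^2 - 1.69*z - 3.44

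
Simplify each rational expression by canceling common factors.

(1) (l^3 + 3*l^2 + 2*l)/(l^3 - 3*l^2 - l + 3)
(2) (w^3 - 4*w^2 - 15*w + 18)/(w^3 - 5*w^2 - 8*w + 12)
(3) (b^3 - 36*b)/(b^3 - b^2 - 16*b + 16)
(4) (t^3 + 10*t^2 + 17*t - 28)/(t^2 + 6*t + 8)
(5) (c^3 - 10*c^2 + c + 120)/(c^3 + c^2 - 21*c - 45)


(1) = (l^2 + 2*l)/(l^2 - 4*l + 3)
(2) = (w + 3)/(w + 2)
(3) = (b^3 - 36*b)/(b^3 - b^2 - 16*b + 16)
(4) = (t^2 + 6*t - 7)/(t + 2)
(5) = (c - 8)/(c + 3)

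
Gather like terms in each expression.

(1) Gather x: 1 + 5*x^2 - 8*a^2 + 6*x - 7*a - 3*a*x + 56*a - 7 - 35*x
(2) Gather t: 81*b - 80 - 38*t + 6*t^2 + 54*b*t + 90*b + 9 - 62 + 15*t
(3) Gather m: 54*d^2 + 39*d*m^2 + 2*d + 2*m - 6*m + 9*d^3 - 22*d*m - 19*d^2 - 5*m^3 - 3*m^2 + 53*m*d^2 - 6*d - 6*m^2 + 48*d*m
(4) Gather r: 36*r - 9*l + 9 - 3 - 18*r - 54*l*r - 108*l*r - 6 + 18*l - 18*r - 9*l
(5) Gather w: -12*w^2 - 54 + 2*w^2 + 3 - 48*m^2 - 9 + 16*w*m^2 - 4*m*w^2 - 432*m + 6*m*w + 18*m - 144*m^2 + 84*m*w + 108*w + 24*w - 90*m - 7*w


(1) = -8*a^2 + 49*a + 5*x^2 + x*(-3*a - 29) - 6
(2) = 171*b + 6*t^2 + t*(54*b - 23) - 133
(3) = 9*d^3 + 35*d^2 - 4*d - 5*m^3 + m^2*(39*d - 9) + m*(53*d^2 + 26*d - 4)
(4) = -162*l*r
(5) = -192*m^2 - 504*m + w^2*(-4*m - 10) + w*(16*m^2 + 90*m + 125) - 60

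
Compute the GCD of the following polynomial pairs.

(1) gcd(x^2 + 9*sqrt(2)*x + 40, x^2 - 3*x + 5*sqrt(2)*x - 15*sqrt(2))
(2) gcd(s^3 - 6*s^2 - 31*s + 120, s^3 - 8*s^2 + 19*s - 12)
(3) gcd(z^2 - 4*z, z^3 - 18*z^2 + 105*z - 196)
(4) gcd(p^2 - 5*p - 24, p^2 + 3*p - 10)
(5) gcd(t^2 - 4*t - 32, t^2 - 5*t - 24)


(1) = x + 5*sqrt(2)
(2) = gcd((s - 8)*(s - 3)*(s + 5), (s - 4)*(s - 3)*(s - 1)) = s - 3
(3) = gcd(z*(z - 4), (z - 7)^2*(z - 4)) = z - 4
(4) = gcd((p - 8)*(p + 3), (p - 2)*(p + 5)) = 1
(5) = t - 8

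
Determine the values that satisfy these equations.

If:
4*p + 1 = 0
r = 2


Then:
p = -1/4
r = 2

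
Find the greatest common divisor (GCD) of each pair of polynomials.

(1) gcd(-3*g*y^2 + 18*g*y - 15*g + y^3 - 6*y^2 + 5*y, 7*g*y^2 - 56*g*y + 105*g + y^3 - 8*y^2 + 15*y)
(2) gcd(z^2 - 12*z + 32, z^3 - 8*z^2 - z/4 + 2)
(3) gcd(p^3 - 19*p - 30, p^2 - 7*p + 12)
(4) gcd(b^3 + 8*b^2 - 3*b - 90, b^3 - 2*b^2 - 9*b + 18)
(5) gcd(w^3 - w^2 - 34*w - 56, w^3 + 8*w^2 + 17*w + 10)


(1) = y - 5
(2) = z - 8
(3) = gcd((p - 5)*(p + 2)*(p + 3), (p - 4)*(p - 3)) = 1
(4) = b - 3
(5) = w + 2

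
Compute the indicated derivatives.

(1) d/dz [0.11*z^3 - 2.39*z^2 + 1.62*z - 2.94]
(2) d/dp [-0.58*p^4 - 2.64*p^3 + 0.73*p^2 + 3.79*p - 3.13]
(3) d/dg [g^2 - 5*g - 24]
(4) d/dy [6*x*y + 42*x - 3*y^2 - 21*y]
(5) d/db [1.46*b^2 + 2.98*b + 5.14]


(1) = 0.33*z^2 - 4.78*z + 1.62
(2) = -2.32*p^3 - 7.92*p^2 + 1.46*p + 3.79
(3) = 2*g - 5
(4) = 6*x - 6*y - 21
(5) = 2.92*b + 2.98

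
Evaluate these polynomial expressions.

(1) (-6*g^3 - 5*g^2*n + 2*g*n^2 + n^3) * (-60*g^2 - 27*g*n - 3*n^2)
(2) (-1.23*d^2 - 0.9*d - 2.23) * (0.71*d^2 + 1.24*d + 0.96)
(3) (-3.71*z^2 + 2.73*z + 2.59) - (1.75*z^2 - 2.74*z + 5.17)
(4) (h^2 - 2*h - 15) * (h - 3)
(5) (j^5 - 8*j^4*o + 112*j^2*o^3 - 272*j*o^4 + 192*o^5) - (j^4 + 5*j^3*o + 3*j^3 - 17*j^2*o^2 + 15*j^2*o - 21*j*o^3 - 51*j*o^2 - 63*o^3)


(1) = 360*g^5 + 462*g^4*n + 33*g^3*n^2 - 99*g^2*n^3 - 33*g*n^4 - 3*n^5
(2) = -0.8733*d^4 - 2.1642*d^3 - 3.8801*d^2 - 3.6292*d - 2.1408
(3) = -5.46*z^2 + 5.47*z - 2.58
(4) = h^3 - 5*h^2 - 9*h + 45
(5) = j^5 - 8*j^4*o - j^4 - 5*j^3*o - 3*j^3 + 112*j^2*o^3 + 17*j^2*o^2 - 15*j^2*o - 272*j*o^4 + 21*j*o^3 + 51*j*o^2 + 192*o^5 + 63*o^3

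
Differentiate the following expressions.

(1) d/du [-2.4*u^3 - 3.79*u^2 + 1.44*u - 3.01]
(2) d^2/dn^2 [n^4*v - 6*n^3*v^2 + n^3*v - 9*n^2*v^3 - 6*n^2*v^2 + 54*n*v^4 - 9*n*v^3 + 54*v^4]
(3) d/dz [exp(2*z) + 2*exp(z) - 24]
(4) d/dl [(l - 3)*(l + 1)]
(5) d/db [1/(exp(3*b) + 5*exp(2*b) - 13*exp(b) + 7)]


(1) = -7.2*u^2 - 7.58*u + 1.44
(2) = 6*v*(2*n^2 - 6*n*v + n - 3*v^2 - 2*v)
(3) = 2*(exp(z) + 1)*exp(z)
(4) = 2*l - 2
(5) = (-3*exp(2*b) - 10*exp(b) + 13)*exp(b)/(exp(3*b) + 5*exp(2*b) - 13*exp(b) + 7)^2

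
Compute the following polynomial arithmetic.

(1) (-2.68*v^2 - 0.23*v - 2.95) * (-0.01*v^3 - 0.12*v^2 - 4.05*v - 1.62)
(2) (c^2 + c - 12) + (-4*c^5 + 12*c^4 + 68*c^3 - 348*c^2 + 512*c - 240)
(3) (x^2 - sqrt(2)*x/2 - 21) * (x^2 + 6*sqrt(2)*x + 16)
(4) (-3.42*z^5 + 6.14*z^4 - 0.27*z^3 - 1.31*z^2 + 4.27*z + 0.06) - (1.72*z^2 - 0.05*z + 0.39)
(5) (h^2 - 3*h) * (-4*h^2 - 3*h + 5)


(1) = 0.0268*v^5 + 0.3239*v^4 + 10.9111*v^3 + 5.6271*v^2 + 12.3201*v + 4.779
(2) = -4*c^5 + 12*c^4 + 68*c^3 - 347*c^2 + 513*c - 252
(3) = x^4 + 11*sqrt(2)*x^3/2 - 11*x^2 - 134*sqrt(2)*x - 336
(4) = -3.42*z^5 + 6.14*z^4 - 0.27*z^3 - 3.03*z^2 + 4.32*z - 0.33
(5) = -4*h^4 + 9*h^3 + 14*h^2 - 15*h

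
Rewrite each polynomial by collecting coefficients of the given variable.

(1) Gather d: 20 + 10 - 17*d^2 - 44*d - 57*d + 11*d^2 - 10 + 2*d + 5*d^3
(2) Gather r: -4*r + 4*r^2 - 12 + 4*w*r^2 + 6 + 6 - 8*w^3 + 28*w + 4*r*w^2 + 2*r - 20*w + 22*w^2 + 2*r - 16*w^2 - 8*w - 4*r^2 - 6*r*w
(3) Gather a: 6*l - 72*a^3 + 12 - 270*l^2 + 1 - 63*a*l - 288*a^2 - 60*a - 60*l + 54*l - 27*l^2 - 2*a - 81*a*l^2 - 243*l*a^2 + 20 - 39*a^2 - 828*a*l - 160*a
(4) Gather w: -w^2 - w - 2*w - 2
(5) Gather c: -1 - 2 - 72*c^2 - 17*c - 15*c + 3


(1) = 5*d^3 - 6*d^2 - 99*d + 20
(2) = 4*r^2*w + r*(4*w^2 - 6*w) - 8*w^3 + 6*w^2
(3) = -72*a^3 + a^2*(-243*l - 327) + a*(-81*l^2 - 891*l - 222) - 297*l^2 + 33
(4) = -w^2 - 3*w - 2
(5) = -72*c^2 - 32*c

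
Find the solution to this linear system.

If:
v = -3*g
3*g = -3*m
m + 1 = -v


Then:
g = 1/4
m = -1/4
v = -3/4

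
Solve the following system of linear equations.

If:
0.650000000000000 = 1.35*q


Then:
q = 0.48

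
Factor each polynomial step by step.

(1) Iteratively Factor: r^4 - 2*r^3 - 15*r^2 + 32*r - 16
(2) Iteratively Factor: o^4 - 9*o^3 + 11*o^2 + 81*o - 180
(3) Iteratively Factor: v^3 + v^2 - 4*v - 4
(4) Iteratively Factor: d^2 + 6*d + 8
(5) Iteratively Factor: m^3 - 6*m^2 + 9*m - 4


(1) = (r - 4)*(r^3 + 2*r^2 - 7*r + 4) = (r - 4)*(r - 1)*(r^2 + 3*r - 4) = (r - 4)*(r - 1)*(r + 4)*(r - 1)
(2) = (o - 3)*(o^3 - 6*o^2 - 7*o + 60) = (o - 4)*(o - 3)*(o^2 - 2*o - 15) = (o - 5)*(o - 4)*(o - 3)*(o + 3)
(3) = (v + 2)*(v^2 - v - 2) = (v - 2)*(v + 2)*(v + 1)
(4) = (d + 4)*(d + 2)
(5) = (m - 4)*(m^2 - 2*m + 1) = (m - 4)*(m - 1)*(m - 1)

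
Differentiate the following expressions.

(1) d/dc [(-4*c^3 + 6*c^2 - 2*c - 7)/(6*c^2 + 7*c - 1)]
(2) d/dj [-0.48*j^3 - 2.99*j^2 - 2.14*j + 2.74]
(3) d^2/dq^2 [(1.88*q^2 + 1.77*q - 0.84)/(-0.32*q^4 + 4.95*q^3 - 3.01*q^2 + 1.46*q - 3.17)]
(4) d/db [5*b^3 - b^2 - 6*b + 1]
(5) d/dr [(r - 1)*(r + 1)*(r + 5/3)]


(1) = (-24*c^4 - 56*c^3 + 66*c^2 + 72*c + 51)/(36*c^4 + 84*c^3 + 37*c^2 - 14*c + 1)
(2) = -1.44*j^2 - 5.98*j - 2.14
(3) = (-1.155072*q^8 + 15.692544*q^7 - 41.928568*q^6 - 320.902566*q^5 + 542.110098*q^4 - 601.922462*q^3 - 153.795252*q^2 + 158.26923*q - 66.61666)/(0.032768*q^12 - 1.52064*q^11 + 24.447072*q^10 - 150.342927*q^9 + 244.804935*q^8 - 280.428747*q^7 + 411.175696*q^6 - 363.612132*q^5 + 252.514383*q^4 - 235.923593*q^3 + 111.013083*q^2 - 44.014182*q + 31.855013)
(4) = 15*b^2 - 2*b - 6
(5) = 3*r^2 + 10*r/3 - 1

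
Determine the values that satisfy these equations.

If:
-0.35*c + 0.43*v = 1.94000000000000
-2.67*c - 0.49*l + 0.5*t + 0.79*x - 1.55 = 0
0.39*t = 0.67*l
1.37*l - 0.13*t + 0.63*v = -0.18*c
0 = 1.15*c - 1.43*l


Then:
c = -1.76
l = -1.42
t = -2.43
v = 3.08
x = -3.33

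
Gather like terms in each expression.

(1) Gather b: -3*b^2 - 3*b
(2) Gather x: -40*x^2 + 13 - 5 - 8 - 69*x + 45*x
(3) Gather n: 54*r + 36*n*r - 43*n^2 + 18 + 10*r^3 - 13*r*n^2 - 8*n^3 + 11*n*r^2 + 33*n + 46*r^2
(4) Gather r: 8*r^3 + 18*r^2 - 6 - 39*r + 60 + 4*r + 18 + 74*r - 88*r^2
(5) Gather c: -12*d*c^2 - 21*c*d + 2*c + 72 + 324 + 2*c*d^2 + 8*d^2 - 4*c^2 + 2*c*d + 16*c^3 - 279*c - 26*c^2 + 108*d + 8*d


(1) = -3*b^2 - 3*b
(2) = -40*x^2 - 24*x
(3) = -8*n^3 + n^2*(-13*r - 43) + n*(11*r^2 + 36*r + 33) + 10*r^3 + 46*r^2 + 54*r + 18
(4) = 8*r^3 - 70*r^2 + 39*r + 72
(5) = 16*c^3 + c^2*(-12*d - 30) + c*(2*d^2 - 19*d - 277) + 8*d^2 + 116*d + 396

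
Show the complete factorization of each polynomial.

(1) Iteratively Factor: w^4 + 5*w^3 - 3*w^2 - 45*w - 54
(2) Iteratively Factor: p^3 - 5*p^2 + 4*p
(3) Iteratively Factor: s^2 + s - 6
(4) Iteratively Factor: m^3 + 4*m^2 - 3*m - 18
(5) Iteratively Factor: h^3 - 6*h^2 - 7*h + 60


(1) = (w - 3)*(w^3 + 8*w^2 + 21*w + 18) = (w - 3)*(w + 3)*(w^2 + 5*w + 6) = (w - 3)*(w + 2)*(w + 3)*(w + 3)
(2) = (p)*(p^2 - 5*p + 4) = p*(p - 4)*(p - 1)
(3) = (s - 2)*(s + 3)
(4) = (m + 3)*(m^2 + m - 6) = (m - 2)*(m + 3)*(m + 3)
(5) = (h - 4)*(h^2 - 2*h - 15) = (h - 5)*(h - 4)*(h + 3)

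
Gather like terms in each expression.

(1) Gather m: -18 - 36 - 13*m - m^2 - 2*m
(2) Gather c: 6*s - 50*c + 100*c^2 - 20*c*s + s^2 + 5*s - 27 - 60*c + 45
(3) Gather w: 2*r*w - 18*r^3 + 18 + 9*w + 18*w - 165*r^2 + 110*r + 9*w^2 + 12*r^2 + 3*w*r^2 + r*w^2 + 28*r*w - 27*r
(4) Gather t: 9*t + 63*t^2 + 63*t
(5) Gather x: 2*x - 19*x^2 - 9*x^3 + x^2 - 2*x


(1) = -m^2 - 15*m - 54
(2) = 100*c^2 + c*(-20*s - 110) + s^2 + 11*s + 18
(3) = -18*r^3 - 153*r^2 + 83*r + w^2*(r + 9) + w*(3*r^2 + 30*r + 27) + 18
(4) = 63*t^2 + 72*t
(5) = -9*x^3 - 18*x^2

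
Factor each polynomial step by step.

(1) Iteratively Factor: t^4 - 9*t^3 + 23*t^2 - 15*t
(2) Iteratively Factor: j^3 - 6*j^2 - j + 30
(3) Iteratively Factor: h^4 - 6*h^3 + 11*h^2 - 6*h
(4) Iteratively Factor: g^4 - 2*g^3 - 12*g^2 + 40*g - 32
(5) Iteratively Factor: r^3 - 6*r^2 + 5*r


(1) = (t - 3)*(t^3 - 6*t^2 + 5*t) = (t - 3)*(t - 1)*(t^2 - 5*t) = (t - 5)*(t - 3)*(t - 1)*(t)
(2) = (j - 3)*(j^2 - 3*j - 10) = (j - 5)*(j - 3)*(j + 2)
(3) = (h - 2)*(h^3 - 4*h^2 + 3*h) = h*(h - 2)*(h^2 - 4*h + 3) = h*(h - 3)*(h - 2)*(h - 1)
(4) = (g + 4)*(g^3 - 6*g^2 + 12*g - 8) = (g - 2)*(g + 4)*(g^2 - 4*g + 4) = (g - 2)^2*(g + 4)*(g - 2)
(5) = (r)*(r^2 - 6*r + 5) = r*(r - 1)*(r - 5)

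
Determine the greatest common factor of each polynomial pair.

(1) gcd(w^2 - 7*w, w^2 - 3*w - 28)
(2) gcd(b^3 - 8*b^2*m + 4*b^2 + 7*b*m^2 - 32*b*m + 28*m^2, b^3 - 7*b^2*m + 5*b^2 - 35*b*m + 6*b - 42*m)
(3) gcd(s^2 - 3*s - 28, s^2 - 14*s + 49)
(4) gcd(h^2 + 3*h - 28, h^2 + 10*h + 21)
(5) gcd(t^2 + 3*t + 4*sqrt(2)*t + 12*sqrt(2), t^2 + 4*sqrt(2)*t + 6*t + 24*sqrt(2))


(1) = gcd(w*(w - 7), (w - 7)*(w + 4)) = w - 7
(2) = b - 7*m
(3) = s - 7
(4) = h + 7
(5) = t + 4*sqrt(2)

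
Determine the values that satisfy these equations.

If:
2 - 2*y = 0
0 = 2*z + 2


Then:
y = 1
z = -1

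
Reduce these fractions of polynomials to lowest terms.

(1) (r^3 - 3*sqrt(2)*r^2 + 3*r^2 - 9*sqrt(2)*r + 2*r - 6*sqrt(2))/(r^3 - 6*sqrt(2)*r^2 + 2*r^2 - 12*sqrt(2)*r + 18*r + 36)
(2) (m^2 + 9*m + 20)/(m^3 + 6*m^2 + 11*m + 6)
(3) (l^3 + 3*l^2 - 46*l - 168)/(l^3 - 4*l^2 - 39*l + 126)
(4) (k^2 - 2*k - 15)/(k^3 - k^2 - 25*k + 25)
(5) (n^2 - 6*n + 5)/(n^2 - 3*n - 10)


(1) = (r + 1)/(r - 3*sqrt(2))
(2) = (m^2 + 9*m + 20)/(m^3 + 6*m^2 + 11*m + 6)
(3) = (l + 4)/(l - 3)
(4) = (k + 3)/(k^2 + 4*k - 5)
(5) = (n - 1)/(n + 2)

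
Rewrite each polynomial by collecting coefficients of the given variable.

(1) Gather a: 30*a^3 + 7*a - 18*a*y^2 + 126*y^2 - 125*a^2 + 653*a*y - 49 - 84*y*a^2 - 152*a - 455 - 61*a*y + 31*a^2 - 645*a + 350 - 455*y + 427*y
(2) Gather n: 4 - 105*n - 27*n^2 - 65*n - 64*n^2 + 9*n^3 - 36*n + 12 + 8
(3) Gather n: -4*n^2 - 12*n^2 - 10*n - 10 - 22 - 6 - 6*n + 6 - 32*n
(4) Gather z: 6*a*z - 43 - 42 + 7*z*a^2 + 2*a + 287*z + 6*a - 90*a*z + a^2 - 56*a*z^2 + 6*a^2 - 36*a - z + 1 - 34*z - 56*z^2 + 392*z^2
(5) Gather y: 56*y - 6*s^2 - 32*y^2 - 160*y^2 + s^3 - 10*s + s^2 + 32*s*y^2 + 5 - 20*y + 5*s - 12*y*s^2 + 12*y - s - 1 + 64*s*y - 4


(1) = 30*a^3 + a^2*(-84*y - 94) + a*(-18*y^2 + 592*y - 790) + 126*y^2 - 28*y - 154
(2) = 9*n^3 - 91*n^2 - 206*n + 24
(3) = -16*n^2 - 48*n - 32
(4) = 7*a^2 - 28*a + z^2*(336 - 56*a) + z*(7*a^2 - 84*a + 252) - 84
(5) = s^3 - 5*s^2 - 6*s + y^2*(32*s - 192) + y*(-12*s^2 + 64*s + 48)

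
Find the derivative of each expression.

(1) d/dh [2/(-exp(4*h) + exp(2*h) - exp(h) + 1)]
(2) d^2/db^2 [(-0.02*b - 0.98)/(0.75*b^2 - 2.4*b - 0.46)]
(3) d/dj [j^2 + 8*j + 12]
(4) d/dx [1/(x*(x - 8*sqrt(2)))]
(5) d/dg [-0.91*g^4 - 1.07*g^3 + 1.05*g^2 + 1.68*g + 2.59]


(1) = (8*exp(3*h) - 4*exp(h) + 2)*exp(h)/(exp(4*h) - exp(2*h) + exp(h) - 1)^2
(2) = ((0.02*b + 0.98)*(1.5*b - 2.4)*(3.0*b - 4.8) + (0.09*b + 1.374)*(-0.75*b^2 + 2.4*b + 0.46))/(-0.75*b^2 + 2.4*b + 0.46)^3
(3) = 2*j + 8
(4) = 2*(-x + 4*sqrt(2))/(x^2*(x^2 - 16*sqrt(2)*x + 128))
(5) = -3.64*g^3 - 3.21*g^2 + 2.1*g + 1.68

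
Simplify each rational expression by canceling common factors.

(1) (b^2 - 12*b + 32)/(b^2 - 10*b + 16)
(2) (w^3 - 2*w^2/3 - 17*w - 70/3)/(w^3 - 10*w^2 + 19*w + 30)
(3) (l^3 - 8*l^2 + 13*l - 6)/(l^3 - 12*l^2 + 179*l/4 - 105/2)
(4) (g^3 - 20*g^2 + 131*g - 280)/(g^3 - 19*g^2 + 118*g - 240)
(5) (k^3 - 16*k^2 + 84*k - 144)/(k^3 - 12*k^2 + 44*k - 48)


(1) = (b - 4)/(b - 2)
(2) = (3*w^2 + 13*w + 14)/(3*w^2 - 15*w - 18)
(3) = (4*l^2 - 8*l + 4)/(4*l^2 - 24*l + 35)
(4) = (g - 7)/(g - 6)
(5) = (k - 6)/(k - 2)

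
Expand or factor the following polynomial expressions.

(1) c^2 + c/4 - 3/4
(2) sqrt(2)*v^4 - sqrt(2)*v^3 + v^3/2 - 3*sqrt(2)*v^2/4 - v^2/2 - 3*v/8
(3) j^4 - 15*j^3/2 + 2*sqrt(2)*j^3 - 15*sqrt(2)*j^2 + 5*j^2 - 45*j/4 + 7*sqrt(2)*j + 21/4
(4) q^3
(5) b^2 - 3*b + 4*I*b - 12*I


(1) = (c - 3/4)*(c + 1)
(2) = v*(v - 3/2)*(v + 1/2)*(sqrt(2)*v + 1/2)
(3) = (j - 7)*(j - 1/2)*(j + sqrt(2)/2)*(j + 3*sqrt(2)/2)
(4) = q^3
(5) = (b - 3)*(b + 4*I)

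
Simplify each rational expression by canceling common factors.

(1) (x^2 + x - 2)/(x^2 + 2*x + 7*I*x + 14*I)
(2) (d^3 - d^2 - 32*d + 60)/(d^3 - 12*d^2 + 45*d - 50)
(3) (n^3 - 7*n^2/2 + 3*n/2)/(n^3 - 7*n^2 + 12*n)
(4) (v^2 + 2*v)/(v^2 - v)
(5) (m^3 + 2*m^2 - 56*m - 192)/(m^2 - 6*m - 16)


(1) = (x - 1)/(x + 7*I)
(2) = (d + 6)/(d - 5)
(3) = (2*n - 1)/(2*n - 8)
(4) = (v + 2)/(v - 1)
(5) = (m^2 + 10*m + 24)/(m + 2)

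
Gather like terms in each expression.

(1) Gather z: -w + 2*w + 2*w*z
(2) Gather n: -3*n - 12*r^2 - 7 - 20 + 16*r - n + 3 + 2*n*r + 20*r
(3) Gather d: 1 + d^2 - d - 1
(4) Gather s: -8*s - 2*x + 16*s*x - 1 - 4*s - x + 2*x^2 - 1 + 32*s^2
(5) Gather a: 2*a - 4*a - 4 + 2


(1) = 2*w*z + w
(2) = n*(2*r - 4) - 12*r^2 + 36*r - 24
(3) = d^2 - d
(4) = 32*s^2 + s*(16*x - 12) + 2*x^2 - 3*x - 2
(5) = -2*a - 2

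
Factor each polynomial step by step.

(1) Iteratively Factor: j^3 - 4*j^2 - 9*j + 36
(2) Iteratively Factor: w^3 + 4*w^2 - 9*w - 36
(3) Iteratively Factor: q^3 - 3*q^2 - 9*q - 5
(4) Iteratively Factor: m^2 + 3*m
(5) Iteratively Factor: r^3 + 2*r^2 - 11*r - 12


(1) = (j - 3)*(j^2 - j - 12) = (j - 3)*(j + 3)*(j - 4)
(2) = (w + 3)*(w^2 + w - 12) = (w - 3)*(w + 3)*(w + 4)
(3) = (q + 1)*(q^2 - 4*q - 5) = (q - 5)*(q + 1)*(q + 1)
(4) = (m + 3)*(m)
(5) = (r + 4)*(r^2 - 2*r - 3) = (r - 3)*(r + 4)*(r + 1)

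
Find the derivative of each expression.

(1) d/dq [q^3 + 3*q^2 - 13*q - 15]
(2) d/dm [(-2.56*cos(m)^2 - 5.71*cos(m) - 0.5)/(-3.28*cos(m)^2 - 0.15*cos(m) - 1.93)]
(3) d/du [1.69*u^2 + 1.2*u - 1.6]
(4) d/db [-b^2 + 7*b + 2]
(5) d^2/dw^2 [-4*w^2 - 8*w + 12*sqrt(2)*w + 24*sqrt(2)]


(1) = 3*q^2 + 6*q - 13
(2) = (18.3448*cos(m)^2 - 6.6016*cos(m) - 10.9453)*sin(m)/(10.7584*cos(m)^4 + 0.984*cos(m)^3 + 12.6833*cos(m)^2 + 0.579*cos(m) + 3.7249)
(3) = 3.38*u + 1.2
(4) = 7 - 2*b
(5) = -8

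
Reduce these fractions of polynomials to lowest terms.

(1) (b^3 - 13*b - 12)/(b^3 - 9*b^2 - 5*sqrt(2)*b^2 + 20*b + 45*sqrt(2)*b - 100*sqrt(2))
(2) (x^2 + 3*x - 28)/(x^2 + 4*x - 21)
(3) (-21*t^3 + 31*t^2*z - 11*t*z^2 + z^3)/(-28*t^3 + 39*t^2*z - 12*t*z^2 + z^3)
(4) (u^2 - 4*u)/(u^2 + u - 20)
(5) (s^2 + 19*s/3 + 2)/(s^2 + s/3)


(1) = (b^2 + 4*b + 3)/(b^2 + b*(-5*sqrt(2) - 5) + 25*sqrt(2))
(2) = (x - 4)/(x - 3)
(3) = (-3*t + z)/(-4*t + z)
(4) = u/(u + 5)
(5) = (s + 6)/s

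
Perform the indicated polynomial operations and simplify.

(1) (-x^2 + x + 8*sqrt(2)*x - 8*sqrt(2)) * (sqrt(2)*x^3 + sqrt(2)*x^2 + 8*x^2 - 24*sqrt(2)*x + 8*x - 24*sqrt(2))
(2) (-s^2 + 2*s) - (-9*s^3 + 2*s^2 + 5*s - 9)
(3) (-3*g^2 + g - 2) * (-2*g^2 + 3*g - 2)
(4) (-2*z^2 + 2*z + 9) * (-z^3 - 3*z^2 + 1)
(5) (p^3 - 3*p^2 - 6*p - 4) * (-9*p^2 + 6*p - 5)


(1) = -sqrt(2)*x^5 + 8*x^4 + 89*sqrt(2)*x^3 - 392*x^2 - 88*sqrt(2)*x + 384
(2) = 9*s^3 - 3*s^2 - 3*s + 9
(3) = 6*g^4 - 11*g^3 + 13*g^2 - 8*g + 4
(4) = 2*z^5 + 4*z^4 - 15*z^3 - 29*z^2 + 2*z + 9
(5) = -9*p^5 + 33*p^4 + 31*p^3 + 15*p^2 + 6*p + 20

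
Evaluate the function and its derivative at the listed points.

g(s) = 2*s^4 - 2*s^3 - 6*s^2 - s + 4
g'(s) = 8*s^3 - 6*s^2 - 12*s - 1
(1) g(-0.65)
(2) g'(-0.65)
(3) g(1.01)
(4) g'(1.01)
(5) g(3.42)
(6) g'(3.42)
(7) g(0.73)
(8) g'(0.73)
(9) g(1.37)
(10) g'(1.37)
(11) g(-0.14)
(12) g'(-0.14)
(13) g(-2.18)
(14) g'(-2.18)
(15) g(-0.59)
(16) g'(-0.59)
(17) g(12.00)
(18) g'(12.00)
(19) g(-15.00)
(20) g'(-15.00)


(1) = 3.02
(2) = 2.07
(3) = -3.11
(4) = -11.00
(5) = 124.01
(6) = 207.80
(7) = -0.14
(8) = -9.85
(9) = -6.73
(10) = -8.13
(11) = 4.03
(12) = 0.54
(13) = 43.56
(14) = -86.24
(15) = 3.15
(16) = 2.35
(17) = 37144.00
(18) = 12815.00
(19) = 106669.00
(20) = -28171.00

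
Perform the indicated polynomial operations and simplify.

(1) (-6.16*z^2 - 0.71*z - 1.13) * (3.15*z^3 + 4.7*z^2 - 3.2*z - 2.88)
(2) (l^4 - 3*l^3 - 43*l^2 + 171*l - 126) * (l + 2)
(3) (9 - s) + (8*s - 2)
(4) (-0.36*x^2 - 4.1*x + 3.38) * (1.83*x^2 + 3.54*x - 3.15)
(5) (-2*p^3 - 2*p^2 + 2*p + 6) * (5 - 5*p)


(1) = -19.404*z^5 - 31.1885*z^4 + 12.8155*z^3 + 14.7018*z^2 + 5.6608*z + 3.2544
(2) = l^5 - l^4 - 49*l^3 + 85*l^2 + 216*l - 252
(3) = 7*s + 7
(4) = -0.6588*x^4 - 8.7774*x^3 - 7.1946*x^2 + 24.8802*x - 10.647
(5) = 10*p^4 - 20*p^2 - 20*p + 30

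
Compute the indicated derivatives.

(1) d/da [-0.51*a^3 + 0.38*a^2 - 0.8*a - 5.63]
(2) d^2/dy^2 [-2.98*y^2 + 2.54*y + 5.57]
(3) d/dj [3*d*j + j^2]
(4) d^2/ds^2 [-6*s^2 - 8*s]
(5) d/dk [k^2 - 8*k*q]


(1) = -1.53*a^2 + 0.76*a - 0.8
(2) = -5.96000000000000
(3) = 3*d + 2*j
(4) = -12
(5) = 2*k - 8*q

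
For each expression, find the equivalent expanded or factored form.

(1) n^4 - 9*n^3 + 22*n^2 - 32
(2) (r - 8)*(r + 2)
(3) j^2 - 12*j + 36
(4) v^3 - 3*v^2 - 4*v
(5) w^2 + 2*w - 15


(1) = (n - 4)^2*(n - 2)*(n + 1)
(2) = r^2 - 6*r - 16
(3) = (j - 6)^2
(4) = v*(v - 4)*(v + 1)
(5) = (w - 3)*(w + 5)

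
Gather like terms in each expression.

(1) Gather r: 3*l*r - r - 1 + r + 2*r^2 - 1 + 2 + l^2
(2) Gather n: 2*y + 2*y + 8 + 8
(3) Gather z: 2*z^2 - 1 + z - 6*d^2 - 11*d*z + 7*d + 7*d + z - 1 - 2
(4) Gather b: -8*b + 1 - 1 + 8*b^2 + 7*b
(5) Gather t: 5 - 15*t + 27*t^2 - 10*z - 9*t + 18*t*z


(1) = l^2 + 3*l*r + 2*r^2
(2) = 4*y + 16
(3) = -6*d^2 + 14*d + 2*z^2 + z*(2 - 11*d) - 4
(4) = 8*b^2 - b
(5) = 27*t^2 + t*(18*z - 24) - 10*z + 5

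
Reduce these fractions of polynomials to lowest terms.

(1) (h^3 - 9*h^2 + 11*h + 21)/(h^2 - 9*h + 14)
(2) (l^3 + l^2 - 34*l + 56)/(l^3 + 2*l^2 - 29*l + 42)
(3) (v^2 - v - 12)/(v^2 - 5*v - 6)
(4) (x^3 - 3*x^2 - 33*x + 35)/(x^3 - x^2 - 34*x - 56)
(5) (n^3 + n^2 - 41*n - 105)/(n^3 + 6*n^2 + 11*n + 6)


(1) = (h^2 - 2*h - 3)/(h - 2)
(2) = (l - 4)/(l - 3)
(3) = (v^2 - v - 12)/(v^2 - 5*v - 6)
(4) = (x^2 + 4*x - 5)/(x^2 + 6*x + 8)
(5) = (n^2 - 2*n - 35)/(n^2 + 3*n + 2)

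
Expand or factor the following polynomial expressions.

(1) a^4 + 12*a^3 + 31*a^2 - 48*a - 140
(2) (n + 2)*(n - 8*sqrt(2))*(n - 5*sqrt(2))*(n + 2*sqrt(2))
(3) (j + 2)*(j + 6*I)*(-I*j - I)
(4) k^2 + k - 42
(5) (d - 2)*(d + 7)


(1) = (a - 2)*(a + 2)*(a + 5)*(a + 7)
(2) = n^4 - 11*sqrt(2)*n^3 + 2*n^3 - 22*sqrt(2)*n^2 + 28*n^2 + 56*n + 160*sqrt(2)*n + 320*sqrt(2)
(3) = -I*j^3 + 6*j^2 - 3*I*j^2 + 18*j - 2*I*j + 12
(4) = (k - 6)*(k + 7)
(5) = d^2 + 5*d - 14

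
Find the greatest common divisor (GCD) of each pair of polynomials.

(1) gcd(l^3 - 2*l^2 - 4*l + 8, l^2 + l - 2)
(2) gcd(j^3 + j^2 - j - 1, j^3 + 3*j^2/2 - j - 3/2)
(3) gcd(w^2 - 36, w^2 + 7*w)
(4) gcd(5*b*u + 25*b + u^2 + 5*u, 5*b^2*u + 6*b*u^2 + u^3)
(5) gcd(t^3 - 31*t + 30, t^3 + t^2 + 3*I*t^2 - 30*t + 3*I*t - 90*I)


(1) = l + 2
(2) = gcd((j - 1)*(j + 1)^2, (j - 1)*(j + 1)*(j + 3/2)) = j^2 - 1
(3) = gcd((w - 6)*(w + 6), w*(w + 7)) = 1
(4) = 5*b + u
(5) = gcd((t - 5)*(t - 1)*(t + 6), (t - 5)*(t + 6)*(t + 3*I)) = t^2 + t - 30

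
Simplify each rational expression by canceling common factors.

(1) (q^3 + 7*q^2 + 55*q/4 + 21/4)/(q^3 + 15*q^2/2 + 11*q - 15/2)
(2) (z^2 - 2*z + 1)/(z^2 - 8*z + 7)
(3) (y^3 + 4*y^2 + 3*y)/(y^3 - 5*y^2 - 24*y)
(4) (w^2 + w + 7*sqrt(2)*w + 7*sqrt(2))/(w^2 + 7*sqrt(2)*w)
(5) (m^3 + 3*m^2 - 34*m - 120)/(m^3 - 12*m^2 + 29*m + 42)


(1) = (4*q^2 + 16*q + 7)/(4*q^2 + 18*q - 10)
(2) = (z - 1)/(z - 7)
(3) = (y + 1)/(y - 8)
(4) = (w + 1)/w
(5) = (m^2 + 9*m + 20)/(m^2 - 6*m - 7)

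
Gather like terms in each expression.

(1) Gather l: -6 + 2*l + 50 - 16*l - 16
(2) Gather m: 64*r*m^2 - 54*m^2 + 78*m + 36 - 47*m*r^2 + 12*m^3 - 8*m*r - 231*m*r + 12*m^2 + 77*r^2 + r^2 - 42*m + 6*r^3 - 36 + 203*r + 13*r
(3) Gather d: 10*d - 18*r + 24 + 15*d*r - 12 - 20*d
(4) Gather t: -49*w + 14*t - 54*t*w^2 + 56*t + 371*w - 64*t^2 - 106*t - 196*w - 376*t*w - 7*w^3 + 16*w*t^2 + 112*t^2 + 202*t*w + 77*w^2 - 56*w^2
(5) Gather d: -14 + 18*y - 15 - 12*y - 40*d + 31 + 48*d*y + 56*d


(1) = 28 - 14*l
(2) = 12*m^3 + m^2*(64*r - 42) + m*(-47*r^2 - 239*r + 36) + 6*r^3 + 78*r^2 + 216*r
(3) = d*(15*r - 10) - 18*r + 12
(4) = t^2*(16*w + 48) + t*(-54*w^2 - 174*w - 36) - 7*w^3 + 21*w^2 + 126*w
(5) = d*(48*y + 16) + 6*y + 2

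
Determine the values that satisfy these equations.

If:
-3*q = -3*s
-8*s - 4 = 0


Then:
q = -1/2
s = -1/2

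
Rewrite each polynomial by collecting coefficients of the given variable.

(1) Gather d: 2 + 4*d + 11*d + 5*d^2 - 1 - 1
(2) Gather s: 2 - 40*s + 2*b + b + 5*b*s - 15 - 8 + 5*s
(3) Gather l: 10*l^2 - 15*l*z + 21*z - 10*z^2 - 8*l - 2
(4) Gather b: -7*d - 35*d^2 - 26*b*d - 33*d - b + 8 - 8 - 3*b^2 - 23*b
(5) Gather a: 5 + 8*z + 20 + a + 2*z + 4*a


(1) = 5*d^2 + 15*d
(2) = 3*b + s*(5*b - 35) - 21
(3) = 10*l^2 + l*(-15*z - 8) - 10*z^2 + 21*z - 2
(4) = -3*b^2 + b*(-26*d - 24) - 35*d^2 - 40*d
(5) = 5*a + 10*z + 25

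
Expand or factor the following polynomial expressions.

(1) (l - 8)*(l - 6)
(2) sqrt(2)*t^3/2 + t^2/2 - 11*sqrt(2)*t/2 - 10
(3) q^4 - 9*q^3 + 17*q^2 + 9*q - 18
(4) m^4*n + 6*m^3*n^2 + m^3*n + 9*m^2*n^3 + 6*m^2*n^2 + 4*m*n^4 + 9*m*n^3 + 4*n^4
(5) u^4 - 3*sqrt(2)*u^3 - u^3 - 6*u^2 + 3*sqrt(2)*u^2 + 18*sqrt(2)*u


(1) = l^2 - 14*l + 48
(2) = (t - 5*sqrt(2)/2)*(t + 2*sqrt(2))*(sqrt(2)*t/2 + 1)
(3) = (q - 6)*(q - 3)*(q - 1)*(q + 1)
(4) = (m + n)^2*(m + 4*n)*(m*n + n)
(5) = u*(u - 3)*(u + 2)*(u - 3*sqrt(2))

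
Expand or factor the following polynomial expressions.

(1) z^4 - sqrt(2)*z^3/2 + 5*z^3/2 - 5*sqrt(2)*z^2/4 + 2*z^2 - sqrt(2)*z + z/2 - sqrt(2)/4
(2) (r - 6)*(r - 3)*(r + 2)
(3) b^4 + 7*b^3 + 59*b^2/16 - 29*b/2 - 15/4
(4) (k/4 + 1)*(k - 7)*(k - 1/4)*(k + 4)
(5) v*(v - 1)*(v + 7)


(1) = (z + 1/2)*(z + 1)^2*(z - sqrt(2)/2)
(2) = r^3 - 7*r^2 + 36
(3) = (b - 5/4)*(b + 1/4)*(b + 2)*(b + 6)
(4) = k^4/4 + 3*k^3/16 - 161*k^2/16 - 51*k/2 + 7
(5) = v^3 + 6*v^2 - 7*v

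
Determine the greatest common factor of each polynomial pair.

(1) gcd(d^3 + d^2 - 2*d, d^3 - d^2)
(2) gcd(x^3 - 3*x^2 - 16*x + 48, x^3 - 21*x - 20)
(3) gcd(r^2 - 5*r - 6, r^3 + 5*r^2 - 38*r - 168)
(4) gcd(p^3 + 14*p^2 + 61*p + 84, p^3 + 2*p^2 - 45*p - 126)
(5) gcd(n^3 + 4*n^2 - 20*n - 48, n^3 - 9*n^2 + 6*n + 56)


(1) = gcd(d*(d - 1)*(d + 2), d^2*(d - 1)) = d^2 - d
(2) = x + 4
(3) = r - 6
(4) = gcd((p + 3)*(p + 4)*(p + 7), (p - 7)*(p + 3)*(p + 6)) = p + 3
(5) = n^2 - 2*n - 8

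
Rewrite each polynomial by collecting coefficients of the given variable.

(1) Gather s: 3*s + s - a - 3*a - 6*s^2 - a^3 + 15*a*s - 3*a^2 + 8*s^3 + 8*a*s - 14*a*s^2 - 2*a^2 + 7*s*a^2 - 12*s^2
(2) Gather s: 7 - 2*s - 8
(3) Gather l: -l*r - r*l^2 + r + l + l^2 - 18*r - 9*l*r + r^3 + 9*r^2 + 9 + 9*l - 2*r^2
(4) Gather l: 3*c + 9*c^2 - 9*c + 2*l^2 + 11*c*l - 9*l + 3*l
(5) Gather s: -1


(1) = -a^3 - 5*a^2 - 4*a + 8*s^3 + s^2*(-14*a - 18) + s*(7*a^2 + 23*a + 4)
(2) = -2*s - 1
(3) = l^2*(1 - r) + l*(10 - 10*r) + r^3 + 7*r^2 - 17*r + 9
(4) = 9*c^2 - 6*c + 2*l^2 + l*(11*c - 6)
(5) = -1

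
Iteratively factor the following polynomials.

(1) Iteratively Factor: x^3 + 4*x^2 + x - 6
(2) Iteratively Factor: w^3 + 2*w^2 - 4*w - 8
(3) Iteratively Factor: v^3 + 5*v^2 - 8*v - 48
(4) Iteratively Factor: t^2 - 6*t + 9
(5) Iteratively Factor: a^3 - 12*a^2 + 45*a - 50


(1) = (x - 1)*(x^2 + 5*x + 6) = (x - 1)*(x + 3)*(x + 2)
(2) = (w + 2)*(w^2 - 4) = (w - 2)*(w + 2)*(w + 2)
(3) = (v + 4)*(v^2 + v - 12) = (v + 4)^2*(v - 3)
(4) = (t - 3)*(t - 3)
(5) = (a - 5)*(a^2 - 7*a + 10) = (a - 5)^2*(a - 2)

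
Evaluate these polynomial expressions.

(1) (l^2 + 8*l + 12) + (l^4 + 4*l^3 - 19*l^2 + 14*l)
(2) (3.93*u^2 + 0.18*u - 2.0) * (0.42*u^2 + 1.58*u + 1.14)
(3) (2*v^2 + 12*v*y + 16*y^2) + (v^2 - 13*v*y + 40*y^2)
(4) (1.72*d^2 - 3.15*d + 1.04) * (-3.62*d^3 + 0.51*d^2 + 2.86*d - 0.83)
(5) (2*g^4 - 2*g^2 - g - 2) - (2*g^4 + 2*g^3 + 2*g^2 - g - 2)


(1) = l^4 + 4*l^3 - 18*l^2 + 22*l + 12
(2) = 1.6506*u^4 + 6.285*u^3 + 3.9246*u^2 - 2.9548*u - 2.28
(3) = 3*v^2 - v*y + 56*y^2
(4) = -6.2264*d^5 + 12.2802*d^4 - 0.4521*d^3 - 9.9062*d^2 + 5.5889*d - 0.8632
(5) = -2*g^3 - 4*g^2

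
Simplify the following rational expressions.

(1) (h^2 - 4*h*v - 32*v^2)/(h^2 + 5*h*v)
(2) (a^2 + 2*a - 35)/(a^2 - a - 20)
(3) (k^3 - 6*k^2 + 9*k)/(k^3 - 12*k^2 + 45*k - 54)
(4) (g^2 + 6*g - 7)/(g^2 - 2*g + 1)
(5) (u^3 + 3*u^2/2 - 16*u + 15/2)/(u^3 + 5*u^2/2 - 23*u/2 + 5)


(1) = (h^2 - 4*h*v - 32*v^2)/(h^2 + 5*h*v)
(2) = (a + 7)/(a + 4)
(3) = k/(k - 6)
(4) = (g + 7)/(g - 1)
(5) = (u - 3)/(u - 2)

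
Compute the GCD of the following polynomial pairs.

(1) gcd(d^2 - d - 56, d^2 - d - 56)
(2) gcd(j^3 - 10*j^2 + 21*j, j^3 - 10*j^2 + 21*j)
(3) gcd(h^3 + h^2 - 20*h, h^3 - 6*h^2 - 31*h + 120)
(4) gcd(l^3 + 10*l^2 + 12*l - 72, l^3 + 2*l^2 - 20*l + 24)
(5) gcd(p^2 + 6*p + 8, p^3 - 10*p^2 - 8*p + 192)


(1) = gcd((d - 8)*(d + 7), (d - 8)*(d + 7)) = d^2 - d - 56
(2) = j^3 - 10*j^2 + 21*j
(3) = gcd(h*(h - 4)*(h + 5), (h - 8)*(h - 3)*(h + 5)) = h + 5
(4) = gcd((l - 2)*(l + 6)^2, (l - 2)^2*(l + 6)) = l^2 + 4*l - 12
(5) = p + 4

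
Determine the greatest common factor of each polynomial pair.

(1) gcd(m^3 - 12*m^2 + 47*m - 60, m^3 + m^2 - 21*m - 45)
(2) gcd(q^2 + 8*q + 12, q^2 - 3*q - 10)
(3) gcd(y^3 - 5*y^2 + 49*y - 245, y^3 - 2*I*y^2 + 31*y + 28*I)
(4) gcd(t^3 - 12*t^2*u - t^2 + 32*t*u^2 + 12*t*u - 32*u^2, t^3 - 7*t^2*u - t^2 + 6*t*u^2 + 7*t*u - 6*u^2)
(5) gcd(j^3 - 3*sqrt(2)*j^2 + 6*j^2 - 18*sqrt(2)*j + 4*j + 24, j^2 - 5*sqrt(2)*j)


(1) = m - 5
(2) = gcd((q + 2)*(q + 6), (q - 5)*(q + 2)) = q + 2
(3) = y - 7*I
(4) = gcd((t - 1)*(t - 8*u)*(t - 4*u), (t - 1)*(t - 6*u)*(t - u)) = t - 1
(5) = 1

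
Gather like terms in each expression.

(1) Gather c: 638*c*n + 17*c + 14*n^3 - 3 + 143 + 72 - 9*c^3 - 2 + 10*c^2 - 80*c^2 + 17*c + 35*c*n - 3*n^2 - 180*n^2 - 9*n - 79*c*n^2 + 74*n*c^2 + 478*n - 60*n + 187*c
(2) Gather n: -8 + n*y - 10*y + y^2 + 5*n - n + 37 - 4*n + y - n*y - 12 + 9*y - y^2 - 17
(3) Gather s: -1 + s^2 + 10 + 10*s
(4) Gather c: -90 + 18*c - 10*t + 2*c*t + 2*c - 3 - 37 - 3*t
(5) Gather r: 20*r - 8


(1) = -9*c^3 + c^2*(74*n - 70) + c*(-79*n^2 + 673*n + 221) + 14*n^3 - 183*n^2 + 409*n + 210
(2) = 0
(3) = s^2 + 10*s + 9
(4) = c*(2*t + 20) - 13*t - 130
(5) = 20*r - 8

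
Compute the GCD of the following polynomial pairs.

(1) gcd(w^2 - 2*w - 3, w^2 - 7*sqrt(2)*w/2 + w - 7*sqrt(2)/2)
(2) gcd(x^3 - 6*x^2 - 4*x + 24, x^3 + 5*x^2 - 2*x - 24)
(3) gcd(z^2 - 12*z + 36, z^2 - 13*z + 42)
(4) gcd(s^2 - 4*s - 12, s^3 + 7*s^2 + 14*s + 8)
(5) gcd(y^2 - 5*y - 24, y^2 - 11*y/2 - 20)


(1) = gcd((w - 3)*(w + 1), (w + 1)*(w - 7*sqrt(2)/2)) = w + 1
(2) = gcd((x - 6)*(x - 2)*(x + 2), (x - 2)*(x + 3)*(x + 4)) = x - 2
(3) = z - 6
(4) = gcd((s - 6)*(s + 2), (s + 1)*(s + 2)*(s + 4)) = s + 2
(5) = y - 8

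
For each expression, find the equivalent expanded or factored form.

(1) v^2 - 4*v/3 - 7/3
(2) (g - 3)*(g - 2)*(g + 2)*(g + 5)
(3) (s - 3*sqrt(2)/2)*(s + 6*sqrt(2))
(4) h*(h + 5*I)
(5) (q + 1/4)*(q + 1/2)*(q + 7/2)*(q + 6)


(1) = (v - 7/3)*(v + 1)
(2) = g^4 + 2*g^3 - 19*g^2 - 8*g + 60
(3) = s^2 + 9*sqrt(2)*s/2 - 18
(4) = h^2 + 5*I*h
(5) = q^4 + 41*q^3/4 + 113*q^2/4 + 271*q/16 + 21/8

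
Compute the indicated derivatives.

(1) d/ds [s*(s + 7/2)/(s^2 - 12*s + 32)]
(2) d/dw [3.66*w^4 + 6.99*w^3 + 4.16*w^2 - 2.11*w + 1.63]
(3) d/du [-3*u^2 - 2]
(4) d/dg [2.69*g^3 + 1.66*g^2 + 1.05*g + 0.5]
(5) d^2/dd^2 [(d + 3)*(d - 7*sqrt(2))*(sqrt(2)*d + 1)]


(1) = (-31*s^2 + 128*s + 224)/(2*(s^4 - 24*s^3 + 208*s^2 - 768*s + 1024))
(2) = 14.64*w^3 + 20.97*w^2 + 8.32*w - 2.11
(3) = -6*u
(4) = 8.07*g^2 + 3.32*g + 1.05
(5) = 6*sqrt(2)*d - 26 + 6*sqrt(2)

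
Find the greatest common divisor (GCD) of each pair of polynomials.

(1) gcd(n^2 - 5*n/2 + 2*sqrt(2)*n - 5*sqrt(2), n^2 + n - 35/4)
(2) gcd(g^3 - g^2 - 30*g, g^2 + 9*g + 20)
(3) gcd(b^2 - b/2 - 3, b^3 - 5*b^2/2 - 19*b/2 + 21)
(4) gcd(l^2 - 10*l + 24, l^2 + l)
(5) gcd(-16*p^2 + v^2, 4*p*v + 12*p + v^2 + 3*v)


(1) = gcd((n - 5/2)*(n + 2*sqrt(2)), (n - 5/2)*(n + 7/2)) = n - 5/2
(2) = g + 5
(3) = b - 2
(4) = 1
(5) = 4*p + v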